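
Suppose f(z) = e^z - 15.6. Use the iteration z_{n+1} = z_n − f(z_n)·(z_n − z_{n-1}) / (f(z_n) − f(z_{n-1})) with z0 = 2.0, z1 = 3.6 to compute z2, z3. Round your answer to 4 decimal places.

f(2.0) = -8.210944, f(3.6) = 20.998234
z2 = 3.600000 − 20.998234·(3.600000 − 2.000000) / (20.998234 − (-8.210944)) = 3.600000 − (33.597175)/(29.209178) = 2.449773
f(2.449773) = -4.014279
z3 = 2.449773 − (-4.014279)·(2.449773 − 3.600000) / (-4.014279 − 20.998234) = 2.449773 − (4.617331)/(-25.012514) = 2.634374

2.4498, 2.6344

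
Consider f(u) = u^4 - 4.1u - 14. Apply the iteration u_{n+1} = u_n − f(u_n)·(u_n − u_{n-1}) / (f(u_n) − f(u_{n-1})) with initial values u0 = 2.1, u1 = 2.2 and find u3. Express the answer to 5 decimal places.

2.18937

f(2.1) = -3.1619000, f(2.2) = 0.4056000
u2 = 2.2000000 − 0.4056000·(2.2000000 − 2.1000000) / (0.4056000 − (-3.1619000)) = 2.2000000 − (0.0405600)/(3.5675000) = 2.1886307
f(2.1886307) = -0.0282865
u3 = 2.1886307 − (-0.0282865)·(2.1886307 − 2.2000000) / (-0.0282865 − 0.4056000) = 2.1886307 − (0.0003216)/(-0.4338865) = 2.1893719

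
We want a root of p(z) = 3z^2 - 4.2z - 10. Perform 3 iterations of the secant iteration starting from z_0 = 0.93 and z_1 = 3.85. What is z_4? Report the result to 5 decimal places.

p(0.93) = -11.3113000, p(3.85) = 18.2975000
z_2 = 3.8500000 − 18.2975000·(3.8500000 − 0.9300000) / (18.2975000 − (-11.3113000)) = 3.8500000 − (53.4287000)/(29.6088000) = 2.0455128
p(2.0455128) = -6.0387857
z_3 = 2.0455128 − (-6.0387857)·(2.0455128 − 3.8500000) / (-6.0387857 − 18.2975000) = 2.0455128 − (10.8969115)/(-24.3362857) = 2.4932768
p(2.4932768) = -1.8224753
z_4 = 2.4932768 − (-1.8224753)·(2.4932768 − 2.0455128) / (-1.8224753 − (-6.0387857)) = 2.4932768 − (-0.8160387)/(4.2163105) = 2.6868201

2.68682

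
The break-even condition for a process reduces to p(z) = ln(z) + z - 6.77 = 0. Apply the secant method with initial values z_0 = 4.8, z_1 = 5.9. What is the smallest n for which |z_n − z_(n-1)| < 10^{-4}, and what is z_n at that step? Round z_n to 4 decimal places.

p(4.8) = -0.401384, p(5.9) = 0.904952
z_2 = 5.900000 − 0.904952·(1.100000)/(1.306336) = 5.137985;  |Δ| = 0.762015
p(5.137985) = 0.004646
z_3 = 5.137985 − 0.004646·(-0.762015)/(-0.900306) = 5.134053;  |Δ| = 0.003933
p(5.134053) = -0.000052
z_4 = 5.134053 − (-0.000052)·(-0.003933)/(-0.004698) = 5.134096;  |Δ| = 0.000044
|z_4 − z_3| = 0.000044 < 10^{-4}

n = 4, z_n = 5.1341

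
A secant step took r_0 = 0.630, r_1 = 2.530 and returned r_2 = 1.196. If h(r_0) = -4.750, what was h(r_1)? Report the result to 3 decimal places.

11.195

The secant line through (0.630, -4.750) and (2.530, h(r_1)) crosses zero at r_2 = 1.196.
So (0.630, -4.750), (2.530, h(r_1)), (1.196, 0) are collinear:
h(r_1) = -4.750 · (2.530 − 1.196) / (0.630 − 1.196) = -4.750 · (1.33400)/(-0.56600) = 11.19523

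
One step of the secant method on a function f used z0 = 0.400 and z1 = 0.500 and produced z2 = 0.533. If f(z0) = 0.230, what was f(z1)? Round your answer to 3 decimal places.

The secant line through (0.400, 0.230) and (0.500, f(z1)) crosses zero at z2 = 0.533.
So (0.400, 0.230), (0.500, f(z1)), (0.533, 0) are collinear:
f(z1) = 0.230 · (0.500 − 0.533) / (0.400 − 0.533) = 0.230 · (-0.03300)/(-0.13300) = 0.05707

0.057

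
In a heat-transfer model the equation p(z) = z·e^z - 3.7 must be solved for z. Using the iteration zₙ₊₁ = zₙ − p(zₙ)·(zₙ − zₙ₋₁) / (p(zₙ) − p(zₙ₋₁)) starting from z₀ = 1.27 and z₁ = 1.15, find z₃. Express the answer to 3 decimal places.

1.160

p(1.27) = 0.82228, p(1.15) = -0.06808
z₂ = 1.15000 − (-0.06808)·(1.15000 − 1.27000) / (-0.06808 − 0.82228) = 1.15000 − (0.00817)/(-0.89036) = 1.15918
p(1.15918) = -0.00536
z₃ = 1.15918 − (-0.00536)·(1.15918 − 1.15000) / (-0.00536 − (-0.06808)) = 1.15918 − (-0.00005)/(0.06272) = 1.15996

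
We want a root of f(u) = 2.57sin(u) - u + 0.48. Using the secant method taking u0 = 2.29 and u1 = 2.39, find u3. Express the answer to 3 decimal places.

2.335

f(2.29) = 0.12349, f(2.39) = -0.15520
u2 = 2.39000 − (-0.15520)·(2.39000 − 2.29000) / (-0.15520 − 0.12349) = 2.39000 − (-0.01552)/(-0.27869) = 2.33431
f(2.33431) = 0.00228
u3 = 2.33431 − 0.00228·(2.33431 − 2.39000) / (0.00228 − (-0.15520)) = 2.33431 − (-0.00013)/(0.15748) = 2.33512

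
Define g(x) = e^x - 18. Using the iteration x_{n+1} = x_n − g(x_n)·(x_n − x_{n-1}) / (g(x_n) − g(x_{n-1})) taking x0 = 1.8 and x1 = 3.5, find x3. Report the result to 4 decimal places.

2.7931

g(1.8) = -11.950353, g(3.5) = 15.115452
x2 = 3.500000 − 15.115452·(3.500000 − 1.800000) / (15.115452 − (-11.950353)) = 3.500000 − (25.696268)/(27.065804) = 2.550600
g(2.550600) = -5.185207
x3 = 2.550600 − (-5.185207)·(2.550600 − 3.500000) / (-5.185207 − 15.115452) = 2.550600 − (4.922834)/(-20.300659) = 2.793097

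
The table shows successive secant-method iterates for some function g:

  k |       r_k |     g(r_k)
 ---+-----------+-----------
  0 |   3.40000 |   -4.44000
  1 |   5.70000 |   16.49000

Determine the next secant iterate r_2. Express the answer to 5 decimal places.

r_2 = 5.70000 − 16.49000·(5.70000 − 3.40000) / (16.49000 − (-4.44000))
   = 5.70000 − (37.9270000)/(20.9300000) = 3.8879121

3.88791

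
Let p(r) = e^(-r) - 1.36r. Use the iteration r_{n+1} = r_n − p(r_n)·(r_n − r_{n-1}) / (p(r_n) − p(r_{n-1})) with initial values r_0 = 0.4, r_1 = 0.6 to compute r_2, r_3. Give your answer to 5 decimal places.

0.46420, 0.46283

p(0.4) = 0.1263200, p(0.6) = -0.2671884
r_2 = 0.6000000 − (-0.2671884)·(0.6000000 − 0.4000000) / (-0.2671884 − 0.1263200) = 0.6000000 − (-0.0534377)/(-0.3935084) = 0.4642020
p(0.4642020) = -0.0026781
r_3 = 0.4642020 − (-0.0026781)·(0.4642020 − 0.6000000) / (-0.0026781 − (-0.2671884)) = 0.4642020 − (0.0003637)/(0.2645103) = 0.4628270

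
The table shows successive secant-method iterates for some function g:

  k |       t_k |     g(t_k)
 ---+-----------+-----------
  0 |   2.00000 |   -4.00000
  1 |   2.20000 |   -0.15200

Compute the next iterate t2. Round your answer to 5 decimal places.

2.20790

t2 = 2.20000 − (-0.15200)·(2.20000 − 2.00000) / (-0.15200 − (-4.00000))
   = 2.20000 − (-0.0304000)/(3.8480000) = 2.2079002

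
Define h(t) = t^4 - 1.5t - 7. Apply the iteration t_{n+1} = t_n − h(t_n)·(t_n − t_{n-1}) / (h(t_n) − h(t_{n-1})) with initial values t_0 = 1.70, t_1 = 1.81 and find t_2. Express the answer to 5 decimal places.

1.75947

h(1.70) = -1.1979000, h(1.81) = 1.0178312
t_2 = 1.8100000 − 1.0178312·(1.8100000 − 1.7000000) / (1.0178312 − (-1.1979000)) = 1.8100000 − (0.1119614)/(2.2157312) = 1.7594698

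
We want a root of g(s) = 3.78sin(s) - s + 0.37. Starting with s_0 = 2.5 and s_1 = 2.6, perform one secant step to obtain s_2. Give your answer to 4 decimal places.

2.5320

g(2.5) = 0.132225, g(2.6) = -0.281405
s_2 = 2.600000 − (-0.281405)·(2.600000 − 2.500000) / (-0.281405 − 0.132225) = 2.600000 − (-0.028140)/(-0.413630) = 2.531967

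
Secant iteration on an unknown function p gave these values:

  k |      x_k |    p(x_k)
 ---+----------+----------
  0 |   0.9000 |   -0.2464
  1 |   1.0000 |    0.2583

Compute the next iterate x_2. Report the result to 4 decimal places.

0.9488

x_2 = 1.0000 − 0.2583·(1.0000 − 0.9000) / (0.2583 − (-0.2464))
   = 1.0000 − (0.025830)/(0.504700) = 0.948821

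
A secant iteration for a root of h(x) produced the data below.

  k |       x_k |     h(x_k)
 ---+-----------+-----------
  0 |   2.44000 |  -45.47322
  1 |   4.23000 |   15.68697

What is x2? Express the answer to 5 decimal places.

3.77088

x2 = 4.23000 − 15.68697·(4.23000 − 2.44000) / (15.68697 − (-45.47322))
   = 4.23000 − (28.0796763)/(61.1601900) = 3.7708831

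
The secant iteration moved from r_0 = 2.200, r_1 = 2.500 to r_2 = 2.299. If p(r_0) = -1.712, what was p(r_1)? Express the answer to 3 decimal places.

3.476

The secant line through (2.200, -1.712) and (2.500, p(r_1)) crosses zero at r_2 = 2.299.
So (2.200, -1.712), (2.500, p(r_1)), (2.299, 0) are collinear:
p(r_1) = -1.712 · (2.500 − 2.299) / (2.200 − 2.299) = -1.712 · (0.20100)/(-0.09900) = 3.47588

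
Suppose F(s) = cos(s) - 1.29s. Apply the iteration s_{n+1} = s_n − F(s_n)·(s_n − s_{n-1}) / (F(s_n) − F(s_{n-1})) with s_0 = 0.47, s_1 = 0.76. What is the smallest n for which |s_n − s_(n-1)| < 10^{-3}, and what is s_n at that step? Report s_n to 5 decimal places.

F(0.47) = 0.2852683, F(0.76) = -0.2555640
s_2 = 0.7600000 − (-0.2555640)·(0.2900000)/(-0.5408323) = 0.6229639;  |Δ| = 0.1370361
F(0.6229639) = 0.0085294
s_3 = 0.6229639 − 0.0085294·(-0.1370361)/(0.2640934) = 0.6273897;  |Δ| = 0.0044258
F(0.6273897) = 0.0002299
s_4 = 0.6273897 − 0.0002299·(0.0044258)/(-0.0082995) = 0.6275123;  |Δ| = 0.0001226
|s_4 − s_3| = 0.0001226 < 10^{-3}

n = 4, s_n = 0.62751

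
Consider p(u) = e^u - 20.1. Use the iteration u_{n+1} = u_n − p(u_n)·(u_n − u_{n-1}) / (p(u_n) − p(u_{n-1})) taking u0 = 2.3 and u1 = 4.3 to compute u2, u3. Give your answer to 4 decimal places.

p(2.3) = -10.125818, p(4.3) = 53.599794
u2 = 4.300000 − 53.599794·(4.300000 − 2.300000) / (53.599794 − (-10.125818)) = 4.300000 − (107.199587)/(63.725611) = 2.617794
p(2.617794) = -6.394540
u3 = 2.617794 − (-6.394540)·(2.617794 − 4.300000) / (-6.394540 − 53.599794) = 2.617794 − (10.756932)/(-59.994334) = 2.797093

2.6178, 2.7971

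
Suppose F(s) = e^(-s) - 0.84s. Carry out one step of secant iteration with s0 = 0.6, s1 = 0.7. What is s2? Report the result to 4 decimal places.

F(0.6) = 0.044812, F(0.7) = -0.091415
s2 = 0.700000 − (-0.091415)·(0.700000 − 0.600000) / (-0.091415 − 0.044812) = 0.700000 − (-0.009141)/(-0.136226) = 0.632895

0.6329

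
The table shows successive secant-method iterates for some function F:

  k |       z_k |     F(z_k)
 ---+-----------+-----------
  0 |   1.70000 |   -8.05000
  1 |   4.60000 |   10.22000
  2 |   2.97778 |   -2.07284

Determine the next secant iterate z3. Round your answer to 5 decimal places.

3.25132

z3 = 2.97778 − (-2.07284)·(2.97778 − 4.60000) / (-2.07284 − 10.22000)
   = 2.97778 − (3.3626025)/(-12.2928400) = 3.2513215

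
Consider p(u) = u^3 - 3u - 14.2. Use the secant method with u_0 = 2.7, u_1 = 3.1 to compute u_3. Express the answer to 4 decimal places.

p(2.7) = -2.617000, p(3.1) = 6.291000
u_2 = 3.100000 − 6.291000·(3.100000 − 2.700000) / (6.291000 − (-2.617000)) = 3.100000 − (2.516400)/(8.908000) = 2.817512
p(2.817512) = -0.286065
u_3 = 2.817512 − (-0.286065)·(2.817512 − 3.100000) / (-0.286065 − 6.291000) = 2.817512 − (0.080810)/(-6.577065) = 2.829799

2.8298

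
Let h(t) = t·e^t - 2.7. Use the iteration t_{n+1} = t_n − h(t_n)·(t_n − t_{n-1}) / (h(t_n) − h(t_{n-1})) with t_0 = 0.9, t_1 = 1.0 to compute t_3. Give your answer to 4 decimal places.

h(0.9) = -0.486357, h(1.0) = 0.018282
t_2 = 1.000000 − 0.018282·(1.000000 − 0.900000) / (0.018282 − (-0.486357)) = 1.000000 − (0.001828)/(0.504639) = 0.996377
h(0.996377) = -0.001360
t_3 = 0.996377 − (-0.001360)·(0.996377 − 1.000000) / (-0.001360 − 0.018282) = 0.996377 − (0.000005)/(-0.019642) = 0.996628

0.9966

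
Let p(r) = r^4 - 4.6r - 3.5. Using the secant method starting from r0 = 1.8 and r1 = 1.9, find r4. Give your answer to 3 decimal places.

p(1.8) = -1.28240, p(1.9) = 0.79210
r2 = 1.90000 − 0.79210·(1.90000 − 1.80000) / (0.79210 − (-1.28240)) = 1.90000 − (0.07921)/(2.07450) = 1.86182
p(1.86182) = -0.04868
r3 = 1.86182 − (-0.04868)·(1.86182 − 1.90000) / (-0.04868 − 0.79210) = 1.86182 − (0.00186)/(-0.84078) = 1.86403
p(1.86403) = -0.00168
r4 = 1.86403 − (-0.00168)·(1.86403 − 1.86182) / (-0.00168 − (-0.04868)) = 1.86403 − (0.00000)/(0.04700) = 1.86411

1.864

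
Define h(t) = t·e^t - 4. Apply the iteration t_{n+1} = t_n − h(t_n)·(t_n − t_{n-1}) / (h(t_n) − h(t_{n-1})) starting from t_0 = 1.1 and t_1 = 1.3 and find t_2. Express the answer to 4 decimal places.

1.1949

h(1.1) = -0.695417, h(1.3) = 0.770086
t_2 = 1.300000 − 0.770086·(1.300000 − 1.100000) / (0.770086 − (-0.695417)) = 1.300000 − (0.154017)/(1.465503) = 1.194905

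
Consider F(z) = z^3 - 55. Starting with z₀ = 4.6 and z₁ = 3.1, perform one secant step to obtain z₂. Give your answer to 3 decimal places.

F(4.6) = 42.33600, F(3.1) = -25.20900
z₂ = 3.10000 − (-25.20900)·(3.10000 − 4.60000) / (-25.20900 − 42.33600) = 3.10000 − (37.81350)/(-67.54500) = 3.65983

3.660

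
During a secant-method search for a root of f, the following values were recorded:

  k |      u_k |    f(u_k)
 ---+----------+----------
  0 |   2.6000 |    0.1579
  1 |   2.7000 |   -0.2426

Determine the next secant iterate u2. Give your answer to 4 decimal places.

u2 = 2.7000 − (-0.2426)·(2.7000 − 2.6000) / (-0.2426 − 0.1579)
   = 2.7000 − (-0.024260)/(-0.400500) = 2.639426

2.6394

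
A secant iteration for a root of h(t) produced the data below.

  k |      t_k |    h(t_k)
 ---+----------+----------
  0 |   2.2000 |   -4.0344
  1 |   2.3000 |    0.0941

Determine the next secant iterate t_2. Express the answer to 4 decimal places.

2.2977

t_2 = 2.3000 − 0.0941·(2.3000 − 2.2000) / (0.0941 − (-4.0344))
   = 2.3000 − (0.009410)/(4.128500) = 2.297721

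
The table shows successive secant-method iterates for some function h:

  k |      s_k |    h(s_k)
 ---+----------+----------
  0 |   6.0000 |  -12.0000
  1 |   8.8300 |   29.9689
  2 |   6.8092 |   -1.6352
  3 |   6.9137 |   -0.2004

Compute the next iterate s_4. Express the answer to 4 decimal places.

6.9283

s_4 = 6.9137 − (-0.2004)·(6.9137 − 6.8092) / (-0.2004 − (-1.6352))
   = 6.9137 − (-0.020942)/(1.434800) = 6.928296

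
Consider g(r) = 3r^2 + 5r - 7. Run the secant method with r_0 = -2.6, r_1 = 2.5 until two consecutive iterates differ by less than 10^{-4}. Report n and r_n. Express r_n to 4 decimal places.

n = 7, r_n = -2.5734

g(-2.6) = 0.280000, g(2.5) = 24.250000
r_2 = 2.500000 − 24.250000·(5.100000)/(23.970000) = -2.659574;  |Δ| = 5.159574
g(-2.659574) = 0.922137
r_3 = -2.659574 − 0.922137·(-5.159574)/(-23.327863) = -2.863529;  |Δ| = 0.203955
g(-2.863529) = 3.281755
r_4 = -2.863529 − 3.281755·(-0.203955)/(2.359618) = -2.579869;  |Δ| = 0.283660
g(-2.579869) = 0.067828
r_5 = -2.579869 − 0.067828·(0.283660)/(-3.213927) = -2.573883;  |Δ| = 0.005986
g(-2.573883) = 0.005202
r_6 = -2.573883 − 0.005202·(0.005986)/(-0.062626) = -2.573385;  |Δ| = 0.000497
g(-2.573385) = 0.000010
r_7 = -2.573385 − 0.000010·(0.000497)/(-0.005192) = -2.573384;  |Δ| = 0.000001
|r_7 − r_6| = 0.000001 < 10^{-4}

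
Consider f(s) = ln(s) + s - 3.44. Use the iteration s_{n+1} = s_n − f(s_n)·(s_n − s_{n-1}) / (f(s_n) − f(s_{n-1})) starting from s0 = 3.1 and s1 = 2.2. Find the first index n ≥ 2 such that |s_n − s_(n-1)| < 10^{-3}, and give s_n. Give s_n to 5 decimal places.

n = 4, s_n = 2.51695

f(3.1) = 0.7914021, f(2.2) = -0.4515426
s2 = 2.2000000 − (-0.4515426)·(-0.9000000)/(-1.2429448) = 2.5269561;  |Δ| = 0.3269561
f(2.5269561) = 0.0139716
s3 = 2.5269561 − 0.0139716·(0.3269561)/(0.4655142) = 2.5171431;  |Δ| = 0.0098130
f(2.5171431) = 0.0002677
s4 = 2.5171431 − 0.0002677·(-0.0098130)/(-0.0137039) = 2.5169514;  |Δ| = 0.0001917
|s4 − s3| = 0.0001917 < 10^{-3}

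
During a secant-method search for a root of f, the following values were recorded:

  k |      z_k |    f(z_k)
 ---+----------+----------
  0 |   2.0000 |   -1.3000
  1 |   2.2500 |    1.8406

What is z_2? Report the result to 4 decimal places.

2.1035

z_2 = 2.2500 − 1.8406·(2.2500 − 2.0000) / (1.8406 − (-1.3000))
   = 2.2500 − (0.460150)/(3.140600) = 2.103483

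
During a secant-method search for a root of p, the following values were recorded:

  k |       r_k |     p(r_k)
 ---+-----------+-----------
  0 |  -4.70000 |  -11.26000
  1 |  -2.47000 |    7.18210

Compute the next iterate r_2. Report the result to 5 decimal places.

-3.33845

r_2 = -2.47000 − 7.18210·(-2.47000 − (-4.70000)) / (7.18210 − (-11.26000))
   = -2.47000 − (16.0160830)/(18.4421000) = -3.3384522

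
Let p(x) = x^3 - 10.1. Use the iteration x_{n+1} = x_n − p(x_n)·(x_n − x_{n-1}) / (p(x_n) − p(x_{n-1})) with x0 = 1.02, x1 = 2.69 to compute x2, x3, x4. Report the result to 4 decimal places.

1.8402, 2.0886, 2.1739

p(1.02) = -9.038792, p(2.69) = 9.365109
x2 = 2.690000 − 9.365109·(2.690000 − 1.020000) / (9.365109 − (-9.038792)) = 2.690000 − (15.639732)/(18.403901) = 1.840195
p(1.840195) = -3.868518
x3 = 1.840195 − (-3.868518)·(1.840195 − 2.690000) / (-3.868518 − 9.365109) = 1.840195 − (3.287487)/(-13.233627) = 2.088614
p(2.088614) = -0.988823
x4 = 2.088614 − (-0.988823)·(2.088614 − 1.840195) / (-0.988823 − (-3.868518)) = 2.088614 − (-0.245642)/(2.879695) = 2.173915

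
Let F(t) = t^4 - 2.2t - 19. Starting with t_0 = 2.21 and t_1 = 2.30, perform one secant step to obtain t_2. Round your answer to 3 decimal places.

F(2.21) = -0.00757, F(2.30) = 3.92410
t_2 = 2.30000 − 3.92410·(2.30000 − 2.21000) / (3.92410 − (-0.00757)) = 2.30000 − (0.35317)/(3.93167) = 2.21017

2.210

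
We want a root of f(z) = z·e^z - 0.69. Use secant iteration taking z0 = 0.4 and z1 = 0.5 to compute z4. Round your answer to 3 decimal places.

f(0.4) = -0.09327, f(0.5) = 0.13436
z2 = 0.50000 − 0.13436·(0.50000 − 0.40000) / (0.13436 − (-0.09327)) = 0.50000 − (0.01344)/(0.22763) = 0.44097
f(0.44097) = -0.00463
z3 = 0.44097 − (-0.00463)·(0.44097 − 0.50000) / (-0.00463 − 0.13436) = 0.44097 − (0.00027)/(-0.13899) = 0.44294
f(0.44294) = -0.00022
z4 = 0.44294 − (-0.00022)·(0.44294 − 0.44097) / (-0.00022 − (-0.00463)) = 0.44294 − (0.00000)/(0.00441) = 0.44304

0.443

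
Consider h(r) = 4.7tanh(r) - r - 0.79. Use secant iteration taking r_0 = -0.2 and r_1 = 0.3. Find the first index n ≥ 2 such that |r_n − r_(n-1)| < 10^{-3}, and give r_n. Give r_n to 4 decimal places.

n = 4, r_n = 0.2178

h(-0.2) = -1.517664, h(0.3) = 0.279169
r_2 = 0.300000 − 0.279169·(0.500000)/(1.796833) = 0.222316;  |Δ| = 0.077684
h(0.222316) = 0.015690
r_3 = 0.222316 − 0.015690·(-0.077684)/(-0.263480) = 0.217690;  |Δ| = 0.004626
h(0.217690) = -0.000407
r_4 = 0.217690 − (-0.000407)·(-0.004626)/(-0.016097) = 0.217807;  |Δ| = 0.000117
|r_4 − r_3| = 0.000117 < 10^{-3}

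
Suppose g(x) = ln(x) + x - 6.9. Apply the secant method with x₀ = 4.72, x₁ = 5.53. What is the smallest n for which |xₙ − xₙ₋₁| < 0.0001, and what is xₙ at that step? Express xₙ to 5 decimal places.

n = 4, xₙ = 5.24309

g(4.72) = -0.6281912, g(5.53) = 0.3401878
x₂ = 5.5300000 − 0.3401878·(0.8100000)/(0.9683790) = 5.2454501;  |Δ| = 0.2845499
g(5.2454501) = 0.0028112
x₃ = 5.2454501 − 0.0028112·(-0.2845499)/(-0.3373766) = 5.2430791;  |Δ| = 0.0023710
g(5.2430791) = -0.0000119
x₄ = 5.2430791 − (-0.0000119)·(-0.0023710)/(-0.0028231) = 5.2430891;  |Δ| = 0.0000100
|x₄ − x₃| = 0.0000100 < 0.0001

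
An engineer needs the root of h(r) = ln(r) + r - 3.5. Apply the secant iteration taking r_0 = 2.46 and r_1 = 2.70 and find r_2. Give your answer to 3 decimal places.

2.561

h(2.46) = -0.13984, h(2.70) = 0.19325
r_2 = 2.70000 − 0.19325·(2.70000 − 2.46000) / (0.19325 − (-0.13984)) = 2.70000 − (0.04638)/(0.33309) = 2.56076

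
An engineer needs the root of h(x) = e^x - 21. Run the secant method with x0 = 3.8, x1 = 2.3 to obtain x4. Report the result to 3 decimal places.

h(3.8) = 23.70118, h(2.3) = -11.02582
x2 = 2.30000 − (-11.02582)·(2.30000 − 3.80000) / (-11.02582 − 23.70118) = 2.30000 − (16.53873)/(-34.72700) = 2.77625
h(2.77625) = -4.94132
x3 = 2.77625 − (-4.94132)·(2.77625 − 2.30000) / (-4.94132 − (-11.02582)) = 2.77625 − (-2.35330)/(6.08450) = 3.16302
h(3.16302) = 2.64187
x4 = 3.16302 − 2.64187·(3.16302 − 2.77625) / (2.64187 − (-4.94132)) = 3.16302 − (1.02180)/(7.58319) = 3.02827

3.028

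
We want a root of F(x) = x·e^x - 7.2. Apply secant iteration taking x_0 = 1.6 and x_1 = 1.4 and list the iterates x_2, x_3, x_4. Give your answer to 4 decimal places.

F(1.6) = 0.724852, F(1.4) = -1.522720
x_2 = 1.400000 − (-1.522720)·(1.400000 − 1.600000) / (-1.522720 − 0.724852) = 1.400000 − (0.304544)/(-2.247572) = 1.535499
F(1.535499) = -0.069691
x_3 = 1.535499 − (-0.069691)·(1.535499 − 1.400000) / (-0.069691 − (-1.522720)) = 1.535499 − (-0.009443)/(1.453029) = 1.541998
F(1.541998) = 0.007174
x_4 = 1.541998 − 0.007174·(1.541998 − 1.535499) / (0.007174 − (-0.069691)) = 1.541998 − (0.000047)/(0.076865) = 1.541391

1.5355, 1.5420, 1.5414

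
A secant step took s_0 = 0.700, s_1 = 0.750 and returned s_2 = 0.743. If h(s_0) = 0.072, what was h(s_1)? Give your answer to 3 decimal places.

-0.012

The secant line through (0.700, 0.072) and (0.750, h(s_1)) crosses zero at s_2 = 0.743.
So (0.700, 0.072), (0.750, h(s_1)), (0.743, 0) are collinear:
h(s_1) = 0.072 · (0.750 − 0.743) / (0.700 − 0.743) = 0.072 · (0.00700)/(-0.04300) = -0.01172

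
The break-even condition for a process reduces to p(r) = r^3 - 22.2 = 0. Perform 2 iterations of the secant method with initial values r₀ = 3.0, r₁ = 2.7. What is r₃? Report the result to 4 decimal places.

2.8108

p(3.0) = 4.800000, p(2.7) = -2.517000
r₂ = 2.700000 − (-2.517000)·(2.700000 − 3.000000) / (-2.517000 − 4.800000) = 2.700000 − (0.755100)/(-7.317000) = 2.803198
p(2.803198) = -0.172696
r₃ = 2.803198 − (-0.172696)·(2.803198 − 2.700000) / (-0.172696 − (-2.517000)) = 2.803198 − (-0.017822)/(2.344304) = 2.810800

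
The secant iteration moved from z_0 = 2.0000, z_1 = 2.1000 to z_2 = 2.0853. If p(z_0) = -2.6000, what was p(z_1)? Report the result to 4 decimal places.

0.4481

The secant line through (2.0000, -2.6000) and (2.1000, p(z_1)) crosses zero at z_2 = 2.0853.
So (2.0000, -2.6000), (2.1000, p(z_1)), (2.0853, 0) are collinear:
p(z_1) = -2.6000 · (2.1000 − 2.0853) / (2.0000 − 2.0853) = -2.6000 · (0.014700)/(-0.085300) = 0.448066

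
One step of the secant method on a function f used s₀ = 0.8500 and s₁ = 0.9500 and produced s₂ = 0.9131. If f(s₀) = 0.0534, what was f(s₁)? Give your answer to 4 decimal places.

The secant line through (0.8500, 0.0534) and (0.9500, f(s₁)) crosses zero at s₂ = 0.9131.
So (0.8500, 0.0534), (0.9500, f(s₁)), (0.9131, 0) are collinear:
f(s₁) = 0.0534 · (0.9500 − 0.9131) / (0.8500 − 0.9131) = 0.0534 · (0.036900)/(-0.063100) = -0.031228

-0.0312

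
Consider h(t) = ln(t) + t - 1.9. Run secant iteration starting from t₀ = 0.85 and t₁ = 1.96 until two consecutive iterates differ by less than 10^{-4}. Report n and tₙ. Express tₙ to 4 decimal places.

n = 5, tₙ = 1.4967

h(0.85) = -1.212519, h(1.96) = 0.732944
t₂ = 1.960000 − 0.732944·(1.110000)/(1.945463) = 1.541813;  |Δ| = 0.418187
h(1.541813) = 0.074771
t₃ = 1.541813 − 0.074771·(-0.418187)/(-0.658173) = 1.494305;  |Δ| = 0.047508
h(1.494305) = -0.004034
t₄ = 1.494305 − (-0.004034)·(-0.047508)/(-0.078806) = 1.496737;  |Δ| = 0.002432
h(1.496737) = 0.000024
t₅ = 1.496737 − 0.000024·(0.002432)/(0.004058) = 1.496722;  |Δ| = 0.000014
|t₅ − t₄| = 0.000014 < 10^{-4}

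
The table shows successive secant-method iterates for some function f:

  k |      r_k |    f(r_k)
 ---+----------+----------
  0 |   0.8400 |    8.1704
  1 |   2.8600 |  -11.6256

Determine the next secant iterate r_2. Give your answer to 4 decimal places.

r_2 = 2.8600 − (-11.6256)·(2.8600 − 0.8400) / (-11.6256 − 8.1704)
   = 2.8600 − (-23.483712)/(-19.796000) = 1.673714

1.6737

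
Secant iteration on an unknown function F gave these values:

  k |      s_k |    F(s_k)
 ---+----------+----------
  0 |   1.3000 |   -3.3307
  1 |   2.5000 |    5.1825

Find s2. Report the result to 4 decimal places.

1.7695

s2 = 2.5000 − 5.1825·(2.5000 − 1.3000) / (5.1825 − (-3.3307))
   = 2.5000 − (6.219000)/(8.513200) = 1.769487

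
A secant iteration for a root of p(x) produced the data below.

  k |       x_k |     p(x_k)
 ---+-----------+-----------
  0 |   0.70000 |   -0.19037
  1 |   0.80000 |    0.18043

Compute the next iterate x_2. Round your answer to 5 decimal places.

0.75134

x_2 = 0.80000 − 0.18043·(0.80000 − 0.70000) / (0.18043 − (-0.19037))
   = 0.80000 − (0.0180430)/(0.3708000) = 0.7513403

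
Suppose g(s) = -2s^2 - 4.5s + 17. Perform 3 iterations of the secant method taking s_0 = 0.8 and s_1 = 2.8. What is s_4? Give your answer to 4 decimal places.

g(0.8) = 12.120000, g(2.8) = -11.280000
s_2 = 2.800000 − (-11.280000)·(2.800000 − 0.800000) / (-11.280000 − 12.120000) = 2.800000 − (-22.560000)/(-23.400000) = 1.835897
g(1.835897) = 1.997423
s_3 = 1.835897 − 1.997423·(1.835897 − 2.800000) / (1.997423 − (-11.280000)) = 1.835897 − (-1.925720)/(13.277423) = 1.980935
g(1.980935) = 0.237590
s_4 = 1.980935 − 0.237590·(1.980935 − 1.835897) / (0.237590 − 1.997423) = 1.980935 − (0.034459)/(-1.759833) = 2.000516

2.0005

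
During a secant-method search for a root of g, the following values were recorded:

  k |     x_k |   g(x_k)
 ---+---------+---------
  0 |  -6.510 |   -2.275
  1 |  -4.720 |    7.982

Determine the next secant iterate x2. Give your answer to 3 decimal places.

x2 = -4.720 − 7.982·(-4.720 − (-6.510)) / (7.982 − (-2.275))
   = -4.720 − (14.28778)/(10.25700) = -6.11298

-6.113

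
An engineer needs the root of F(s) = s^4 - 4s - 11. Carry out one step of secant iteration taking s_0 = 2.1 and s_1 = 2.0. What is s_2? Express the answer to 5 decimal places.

2.09842

F(2.1) = 0.0481000, F(2.0) = -3.0000000
s_2 = 2.0000000 − (-3.0000000)·(2.0000000 − 2.1000000) / (-3.0000000 − 0.0481000) = 2.0000000 − (0.3000000)/(-3.0481000) = 2.0984220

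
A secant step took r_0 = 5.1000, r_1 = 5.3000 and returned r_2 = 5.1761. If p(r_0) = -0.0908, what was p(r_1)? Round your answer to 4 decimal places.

0.1478

The secant line through (5.1000, -0.0908) and (5.3000, p(r_1)) crosses zero at r_2 = 5.1761.
So (5.1000, -0.0908), (5.3000, p(r_1)), (5.1761, 0) are collinear:
p(r_1) = -0.0908 · (5.3000 − 5.1761) / (5.1000 − 5.1761) = -0.0908 · (0.123900)/(-0.076100) = 0.147833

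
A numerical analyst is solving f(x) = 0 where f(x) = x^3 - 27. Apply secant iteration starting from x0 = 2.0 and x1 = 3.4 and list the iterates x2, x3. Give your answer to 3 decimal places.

f(2.0) = -19.00000, f(3.4) = 12.30400
x2 = 3.40000 − 12.30400·(3.40000 − 2.00000) / (12.30400 − (-19.00000)) = 3.40000 − (17.22560)/(31.30400) = 2.84973
f(2.84973) = -3.85741
x3 = 2.84973 − (-3.85741)·(2.84973 − 3.40000) / (-3.85741 − 12.30400) = 2.84973 − (2.12261)/(-16.16141) = 2.98107

2.850, 2.981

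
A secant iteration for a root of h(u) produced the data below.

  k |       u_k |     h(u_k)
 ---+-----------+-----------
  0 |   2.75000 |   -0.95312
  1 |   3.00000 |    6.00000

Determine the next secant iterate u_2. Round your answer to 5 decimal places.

2.78427

u_2 = 3.00000 − 6.00000·(3.00000 − 2.75000) / (6.00000 − (-0.95312))
   = 3.00000 − (1.5000000)/(6.9531200) = 2.7842695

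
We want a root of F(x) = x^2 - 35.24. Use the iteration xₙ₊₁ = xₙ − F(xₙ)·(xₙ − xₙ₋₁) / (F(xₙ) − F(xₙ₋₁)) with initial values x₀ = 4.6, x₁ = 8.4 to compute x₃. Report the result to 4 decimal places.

5.8920

F(4.6) = -14.080000, F(8.4) = 35.320000
x₂ = 8.400000 − 35.320000·(8.400000 − 4.600000) / (35.320000 − (-14.080000)) = 8.400000 − (134.216000)/(49.400000) = 5.683077
F(5.683077) = -2.942637
x₃ = 5.683077 − (-2.942637)·(5.683077 − 8.400000) / (-2.942637 − 35.320000) = 5.683077 − (7.994918)/(-38.262637) = 5.892025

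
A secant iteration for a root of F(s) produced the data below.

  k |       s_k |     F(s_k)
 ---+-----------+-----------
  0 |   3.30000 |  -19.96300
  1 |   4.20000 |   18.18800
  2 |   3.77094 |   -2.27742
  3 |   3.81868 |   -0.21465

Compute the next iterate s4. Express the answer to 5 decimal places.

s4 = 3.81868 − (-0.21465)·(3.81868 − 3.77094) / (-0.21465 − (-2.27742))
   = 3.81868 − (-0.0102474)/(2.0627700) = 3.8236478

3.82365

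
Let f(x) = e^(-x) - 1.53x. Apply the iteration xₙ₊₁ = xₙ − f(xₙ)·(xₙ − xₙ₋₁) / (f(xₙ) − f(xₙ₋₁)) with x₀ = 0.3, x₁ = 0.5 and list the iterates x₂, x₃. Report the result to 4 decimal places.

0.4280, 0.4266

f(0.3) = 0.281818, f(0.5) = -0.158469
x₂ = 0.500000 − (-0.158469)·(0.500000 − 0.300000) / (-0.158469 − 0.281818) = 0.500000 − (-0.031694)/(-0.440288) = 0.428016
f(0.428016) = -0.003062
x₃ = 0.428016 − (-0.003062)·(0.428016 − 0.500000) / (-0.003062 − (-0.158469)) = 0.428016 − (0.000220)/(0.155407) = 0.426597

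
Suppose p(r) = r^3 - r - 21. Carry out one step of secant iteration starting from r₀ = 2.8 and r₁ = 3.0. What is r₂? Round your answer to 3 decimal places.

p(2.8) = -1.84800, p(3.0) = 3.00000
r₂ = 3.00000 − 3.00000·(3.00000 − 2.80000) / (3.00000 − (-1.84800)) = 3.00000 − (0.60000)/(4.84800) = 2.87624

2.876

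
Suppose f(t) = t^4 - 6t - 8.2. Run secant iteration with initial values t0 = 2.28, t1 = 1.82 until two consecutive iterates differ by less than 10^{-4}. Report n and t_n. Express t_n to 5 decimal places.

n = 6, t_n = 2.14202

f(2.28) = 5.1433626, f(1.82) = -8.1480062
t2 = 1.8200000 − (-8.1480062)·(-0.4600000)/(-13.2913688) = 2.1019937;  |Δ| = 0.2819937
f(2.1019937) = -1.2899009
t3 = 2.1019937 − (-1.2899009)·(0.2819937)/(6.8581053) = 2.1550323;  |Δ| = 0.0530386
f(2.1550323) = 0.4380674
t4 = 2.1550323 − 0.4380674·(0.0530386)/(1.7279684) = 2.1415862;  |Δ| = 0.0134461
f(2.1415862) = -0.0145312
t5 = 2.1415862 − (-0.0145312)·(-0.0134461)/(-0.4525986) = 2.1420179;  |Δ| = 0.0004317
f(2.1420179) = -0.0001553
t6 = 2.1420179 − (-0.0001553)·(0.0004317)/(0.0143759) = 2.1420225;  |Δ| = 0.0000047
|t6 − t5| = 0.0000047 < 10^{-4}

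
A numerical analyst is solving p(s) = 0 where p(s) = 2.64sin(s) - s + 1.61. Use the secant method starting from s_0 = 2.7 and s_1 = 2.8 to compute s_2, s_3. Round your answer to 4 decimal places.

p(2.7) = 0.038283, p(2.8) = -0.305631
s_2 = 2.800000 − (-0.305631)·(2.800000 − 2.700000) / (-0.305631 − 0.038283) = 2.800000 − (-0.030563)/(-0.343914) = 2.711132
p(2.711132) = 0.000514
s_3 = 2.711132 − 0.000514·(2.711132 − 2.800000) / (0.000514 − (-0.305631)) = 2.711132 − (-0.000046)/(0.306145) = 2.711281

2.7111, 2.7113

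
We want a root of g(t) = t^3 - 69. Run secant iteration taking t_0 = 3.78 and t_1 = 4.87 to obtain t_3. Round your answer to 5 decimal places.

g(3.78) = -14.9898480, g(4.87) = 46.5013030
t_2 = 4.8700000 − 46.5013030·(4.8700000 − 3.7800000) / (46.5013030 − (-14.9898480)) = 4.8700000 − (50.6864203)/(61.4911510) = 4.0457120
g(4.0457120) = -2.7806553
t_3 = 4.0457120 − (-2.7806553)·(4.0457120 − 4.8700000) / (-2.7806553 − 46.5013030) = 4.0457120 − (2.2920609)/(-49.2819583) = 4.0922211

4.09222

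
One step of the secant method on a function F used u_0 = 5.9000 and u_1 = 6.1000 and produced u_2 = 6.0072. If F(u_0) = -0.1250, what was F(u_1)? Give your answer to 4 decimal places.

0.1082

The secant line through (5.9000, -0.1250) and (6.1000, F(u_1)) crosses zero at u_2 = 6.0072.
So (5.9000, -0.1250), (6.1000, F(u_1)), (6.0072, 0) are collinear:
F(u_1) = -0.1250 · (6.1000 − 6.0072) / (5.9000 − 6.0072) = -0.1250 · (0.092800)/(-0.107200) = 0.108209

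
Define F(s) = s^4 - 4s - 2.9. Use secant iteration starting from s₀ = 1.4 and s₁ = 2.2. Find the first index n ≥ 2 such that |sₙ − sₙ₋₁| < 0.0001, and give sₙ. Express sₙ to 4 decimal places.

F(1.4) = -4.658400, F(2.2) = 11.725600
s₂ = 2.200000 − 11.725600·(0.800000)/(16.384000) = 1.627461;  |Δ| = 0.572539
F(1.627461) = -2.394608
s₃ = 1.627461 − (-2.394608)·(-0.572539)/(-14.120208) = 1.724556;  |Δ| = 0.097095
F(1.724556) = -0.952988
s₄ = 1.724556 − (-0.952988)·(0.097095)/(1.441620) = 1.788741;  |Δ| = 0.064185
F(1.788741) = 0.182450
s₅ = 1.788741 − 0.182450·(0.064185)/(1.135437) = 1.778428;  |Δ| = 0.010314
F(1.778428) = -0.010373
s₆ = 1.778428 − (-0.010373)·(-0.010314)/(-0.192823) = 1.778983;  |Δ| = 0.000555
F(1.778983) = -0.000103
s₇ = 1.778983 − (-0.000103)·(0.000555)/(0.010270) = 1.778988;  |Δ| = 0.000006
|s₇ − s₆| = 0.000006 < 0.0001

n = 7, sₙ = 1.7790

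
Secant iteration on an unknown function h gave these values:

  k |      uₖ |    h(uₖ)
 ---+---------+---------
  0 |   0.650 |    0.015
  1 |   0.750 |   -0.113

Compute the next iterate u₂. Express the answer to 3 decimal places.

0.662

u₂ = 0.750 − (-0.113)·(0.750 − 0.650) / (-0.113 − 0.015)
   = 0.750 − (-0.01130)/(-0.12800) = 0.66172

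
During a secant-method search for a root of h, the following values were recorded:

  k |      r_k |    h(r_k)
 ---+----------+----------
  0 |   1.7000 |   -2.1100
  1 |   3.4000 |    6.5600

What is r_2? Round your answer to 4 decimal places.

r_2 = 3.4000 − 6.5600·(3.4000 − 1.7000) / (6.5600 − (-2.1100))
   = 3.4000 − (11.152000)/(8.670000) = 2.113725

2.1137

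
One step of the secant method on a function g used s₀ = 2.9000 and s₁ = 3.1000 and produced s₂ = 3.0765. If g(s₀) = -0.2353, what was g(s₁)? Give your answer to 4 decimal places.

0.0313

The secant line through (2.9000, -0.2353) and (3.1000, g(s₁)) crosses zero at s₂ = 3.0765.
So (2.9000, -0.2353), (3.1000, g(s₁)), (3.0765, 0) are collinear:
g(s₁) = -0.2353 · (3.1000 − 3.0765) / (2.9000 − 3.0765) = -0.2353 · (0.023500)/(-0.176500) = 0.031329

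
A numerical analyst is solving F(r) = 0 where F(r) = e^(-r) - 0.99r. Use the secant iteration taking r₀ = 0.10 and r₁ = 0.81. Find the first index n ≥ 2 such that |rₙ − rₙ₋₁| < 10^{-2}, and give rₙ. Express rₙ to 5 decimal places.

F(0.10) = 0.8058374, F(0.81) = -0.3570419
r₂ = 0.8100000 − (-0.3570419)·(0.7100000)/(-1.1628794) = 0.5920068;  |Δ| = 0.2179932
F(0.5920068) = -0.0328708
r₃ = 0.5920068 − (-0.0328708)·(-0.2179932)/(0.3241712) = 0.5699024;  |Δ| = 0.0221044
F(0.5699024) = 0.0013772
r₄ = 0.5699024 − 0.0013772·(-0.0221044)/(0.0342480) = 0.5707913;  |Δ| = 0.0008889
|r₄ − r₃| = 0.0008889 < 10^{-2}

n = 4, rₙ = 0.57079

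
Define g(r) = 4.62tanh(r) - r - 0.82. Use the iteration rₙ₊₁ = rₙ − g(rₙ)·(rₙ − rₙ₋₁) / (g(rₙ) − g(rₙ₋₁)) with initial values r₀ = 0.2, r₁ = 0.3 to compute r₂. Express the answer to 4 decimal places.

g(0.2) = -0.108126, g(0.3) = 0.225864
r₂ = 0.300000 − 0.225864·(0.300000 − 0.200000) / (0.225864 − (-0.108126)) = 0.300000 − (0.022586)/(0.333990) = 0.232374

0.2324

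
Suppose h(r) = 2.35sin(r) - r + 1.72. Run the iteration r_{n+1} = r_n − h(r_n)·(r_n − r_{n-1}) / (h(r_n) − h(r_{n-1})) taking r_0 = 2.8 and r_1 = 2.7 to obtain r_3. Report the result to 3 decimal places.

2.708

h(2.8) = -0.29278, h(2.7) = 0.02434
r_2 = 2.70000 − 0.02434·(2.70000 − 2.80000) / (0.02434 − (-0.29278)) = 2.70000 − (-0.00243)/(0.31712) = 2.70768
h(2.70768) = 0.00033
r_3 = 2.70768 − 0.00033·(2.70768 − 2.70000) / (0.00033 − 0.02434) = 2.70768 − (0.00000)/(-0.02401) = 2.70778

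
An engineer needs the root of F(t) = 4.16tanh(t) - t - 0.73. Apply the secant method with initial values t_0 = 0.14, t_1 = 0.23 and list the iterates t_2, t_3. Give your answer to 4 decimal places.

F(0.14) = -0.291375, F(0.23) = -0.019722
t_2 = 0.230000 − (-0.019722)·(0.230000 − 0.140000) / (-0.019722 − (-0.291375)) = 0.230000 − (-0.001775)/(0.271653) = 0.236534
F(0.236534) = -0.000502
t_3 = 0.236534 − (-0.000502)·(0.236534 − 0.230000) / (-0.000502 − (-0.019722)) = 0.236534 − (-0.000003)/(0.019220) = 0.236705

0.2365, 0.2367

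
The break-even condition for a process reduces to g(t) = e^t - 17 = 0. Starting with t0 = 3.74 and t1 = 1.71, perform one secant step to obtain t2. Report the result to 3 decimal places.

2.347

g(3.74) = 25.09799, g(1.71) = -11.47104
t2 = 1.71000 − (-11.47104)·(1.71000 − 3.74000) / (-11.47104 − 25.09799) = 1.71000 − (23.28621)/(-36.56903) = 2.34677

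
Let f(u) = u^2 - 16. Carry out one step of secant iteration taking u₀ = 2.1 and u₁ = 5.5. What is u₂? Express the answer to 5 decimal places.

3.62500

f(2.1) = -11.5900000, f(5.5) = 14.2500000
u₂ = 5.5000000 − 14.2500000·(5.5000000 − 2.1000000) / (14.2500000 − (-11.5900000)) = 5.5000000 − (48.4500000)/(25.8400000) = 3.6250000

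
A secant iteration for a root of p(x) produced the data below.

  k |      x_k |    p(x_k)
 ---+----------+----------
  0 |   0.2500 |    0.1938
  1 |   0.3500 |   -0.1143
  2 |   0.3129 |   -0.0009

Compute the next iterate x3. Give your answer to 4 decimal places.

x3 = 0.3129 − (-0.0009)·(0.3129 − 0.3500) / (-0.0009 − (-0.1143))
   = 0.3129 − (0.000033)/(0.113400) = 0.312606

0.3126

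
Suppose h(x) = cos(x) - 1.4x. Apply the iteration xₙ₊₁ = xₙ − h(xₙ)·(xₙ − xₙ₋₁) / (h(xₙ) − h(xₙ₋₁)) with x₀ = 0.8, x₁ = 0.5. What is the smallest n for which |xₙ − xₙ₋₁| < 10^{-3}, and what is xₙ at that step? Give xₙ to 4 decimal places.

n = 4, xₙ = 0.5925

h(0.8) = -0.423293, h(0.5) = 0.177583
x₂ = 0.500000 − 0.177583·(-0.300000)/(0.600876) = 0.588662;  |Δ| = 0.088662
h(0.588662) = 0.007558
x₃ = 0.588662 − 0.007558·(0.088662)/(-0.170025) = 0.592603;  |Δ| = 0.003941
h(0.592603) = -0.000155
x₄ = 0.592603 − (-0.000155)·(0.003941)/(-0.007712) = 0.592524;  |Δ| = 0.000079
|x₄ − x₃| = 0.000079 < 10^{-3}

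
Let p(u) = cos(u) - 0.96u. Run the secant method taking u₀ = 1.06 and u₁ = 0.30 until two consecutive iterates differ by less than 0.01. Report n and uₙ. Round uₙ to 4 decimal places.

p(1.06) = -0.528728, p(0.30) = 0.667336
u₂ = 0.300000 − 0.667336·(-0.760000)/(1.196064) = 0.724037;  |Δ| = 0.424037
p(0.724037) = 0.054062
u₃ = 0.724037 − 0.054062·(0.424037)/(-0.613275) = 0.761417;  |Δ| = 0.037380
p(0.761417) = -0.007102
u₄ = 0.761417 − (-0.007102)·(0.037380)/(-0.061164) = 0.757077;  |Δ| = 0.004340
|u₄ − u₃| = 0.004340 < 0.01

n = 4, uₙ = 0.7571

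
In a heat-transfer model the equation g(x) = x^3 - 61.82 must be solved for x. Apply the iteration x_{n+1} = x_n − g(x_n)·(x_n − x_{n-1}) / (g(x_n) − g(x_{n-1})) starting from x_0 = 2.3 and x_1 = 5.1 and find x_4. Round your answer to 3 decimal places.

g(2.3) = -49.65300, g(5.1) = 70.83100
x_2 = 5.10000 − 70.83100·(5.10000 − 2.30000) / (70.83100 − (-49.65300)) = 5.10000 − (198.32680)/(120.48400) = 3.45392
g(3.45392) = -20.61639
x_3 = 3.45392 − (-20.61639)·(3.45392 − 5.10000) / (-20.61639 − 70.83100) = 3.45392 − (33.93631)/(-91.44739) = 3.82502
g(3.82502) = -5.85707
x_4 = 3.82502 − (-5.85707)·(3.82502 − 3.45392) / (-5.85707 − (-20.61639)) = 3.82502 − (-2.17357)/(14.75932) = 3.97229

3.972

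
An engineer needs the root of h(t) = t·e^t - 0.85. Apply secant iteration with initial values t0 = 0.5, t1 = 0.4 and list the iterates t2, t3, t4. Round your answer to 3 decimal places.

h(0.5) = -0.02564, h(0.4) = -0.25327
t2 = 0.40000 − (-0.25327)·(0.40000 − 0.50000) / (-0.25327 − (-0.02564)) = 0.40000 − (0.02533)/(-0.22763) = 0.51126
h(0.51126) = 0.00248
t3 = 0.51126 − 0.00248·(0.51126 − 0.40000) / (0.00248 − (-0.25327)) = 0.51126 − (0.00028)/(0.25575) = 0.51018
h(0.51018) = -0.00024
t4 = 0.51018 − (-0.00024)·(0.51018 − 0.51126) / (-0.00024 − 0.00248) = 0.51018 − (0.00000)/(-0.00272) = 0.51028

0.511, 0.510, 0.510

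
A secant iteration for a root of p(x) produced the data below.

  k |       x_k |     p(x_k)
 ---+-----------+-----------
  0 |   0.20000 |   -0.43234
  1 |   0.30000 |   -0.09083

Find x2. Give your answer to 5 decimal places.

0.32660

x2 = 0.30000 − (-0.09083)·(0.30000 − 0.20000) / (-0.09083 − (-0.43234))
   = 0.30000 − (-0.0090830)/(0.3415100) = 0.3265966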